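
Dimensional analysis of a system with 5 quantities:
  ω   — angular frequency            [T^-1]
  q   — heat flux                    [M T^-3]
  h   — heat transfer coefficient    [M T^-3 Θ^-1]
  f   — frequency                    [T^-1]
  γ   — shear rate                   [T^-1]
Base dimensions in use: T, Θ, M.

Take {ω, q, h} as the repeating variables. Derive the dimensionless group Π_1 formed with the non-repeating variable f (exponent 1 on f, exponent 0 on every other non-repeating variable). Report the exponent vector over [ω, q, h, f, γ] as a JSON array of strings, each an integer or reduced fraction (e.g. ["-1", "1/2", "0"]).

["-1", "0", "0", "1", "0"]

Write exponents as rows T,Θ,M / cols ω,q,h,f,γ:
  T: [-1 -3 -3 -1 -1]
  Θ: [ 0  0 -1  0  0]
  M: [ 0  1  1  0  0]
RREF → pivots at {ω,q,h} ⇒ r = 3
Pivot set = {ω,q,h}, free = {f,γ}
RREF:
  r0: [   1    0    0    1    1]
  r1: [   0    1    0    0    0]
  r2: [   0    0    1    0    0]
Fix exponent of f at 1, γ at 0; solve each RREF row for its pivot's exponent:
  r0: exp(ω) + (1)·1 = 0 ⇒ exp(ω) = -1
  r1: exp(q) + (0)·1 = 0 ⇒ exp(q) = 0
  r2: exp(h) + (0)·1 = 0 ⇒ exp(h) = 0
Π_1 = ω^-1 · f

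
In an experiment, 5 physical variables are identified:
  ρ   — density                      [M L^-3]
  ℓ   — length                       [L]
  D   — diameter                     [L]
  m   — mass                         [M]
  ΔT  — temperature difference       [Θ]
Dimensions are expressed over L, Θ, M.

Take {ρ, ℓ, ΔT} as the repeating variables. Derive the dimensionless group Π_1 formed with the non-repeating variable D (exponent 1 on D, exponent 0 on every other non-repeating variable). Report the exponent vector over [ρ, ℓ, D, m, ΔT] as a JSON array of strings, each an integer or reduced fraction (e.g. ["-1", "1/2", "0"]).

Exponent matrix [L,Θ,M] × [ρ,ℓ,D,m,ΔT]:
  L: [-3  1  1  0  0]
  Θ: [ 0  0  0  0  1]
  M: [ 1  0  0  1  0]
Echelon form has 3 nonzero rows (pivots: ρ,ℓ,ΔT)
Pivot set = {ρ,ℓ,ΔT}, free = {D,m}
RREF:
  r0: [   1    0    0    1    0]
  r1: [   0    1    1    3    0]
  r2: [   0    0    0    0    1]
Fix exponent of D at 1, m at 0; solve each RREF row for its pivot's exponent:
  r0: exp(ρ) + (0)·1 = 0 ⇒ exp(ρ) = 0
  r1: exp(ℓ) + (1)·1 = 0 ⇒ exp(ℓ) = -1
  r2: exp(ΔT) + (0)·1 = 0 ⇒ exp(ΔT) = 0
Π_1 = ℓ^-1 · D

["0", "-1", "1", "0", "0"]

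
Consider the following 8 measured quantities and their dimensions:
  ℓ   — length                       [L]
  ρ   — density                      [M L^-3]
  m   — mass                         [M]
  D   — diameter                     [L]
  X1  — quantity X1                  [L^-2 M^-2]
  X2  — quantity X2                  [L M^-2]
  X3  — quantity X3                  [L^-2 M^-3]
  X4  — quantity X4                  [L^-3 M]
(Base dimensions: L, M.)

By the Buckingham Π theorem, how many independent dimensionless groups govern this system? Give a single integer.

Dimensional matrix (L×M by ℓ×ρ×m×D×X1×X2×X3×X4):
  L: [ 1 -3  0  1 -2  1 -2 -3]
  M: [ 0  1  1  0 -2 -2 -3  1]
Row reduction gives pivot columns ℓ,ρ; rank = 2
Π count = n − r = 8 − 2 = 6

6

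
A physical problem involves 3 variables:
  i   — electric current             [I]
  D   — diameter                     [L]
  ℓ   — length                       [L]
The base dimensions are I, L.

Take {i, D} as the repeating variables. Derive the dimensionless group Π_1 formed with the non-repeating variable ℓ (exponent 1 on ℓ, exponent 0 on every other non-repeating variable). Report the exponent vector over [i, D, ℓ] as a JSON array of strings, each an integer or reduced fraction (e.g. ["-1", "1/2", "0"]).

Exponent matrix [I,L] × [i,D,ℓ]:
  I: [ 1  0  0]
  L: [ 0  1  1]
Row reduction gives pivot columns i,D; rank = 2
Pivot set = {i,D}, free = {ℓ}
RREF:
  r0: [   1    0    0]
  r1: [   0    1    1]
Fix exponent of ℓ at 1; solve each RREF row for its pivot's exponent:
  r0: exp(i) + (0)·1 = 0 ⇒ exp(i) = 0
  r1: exp(D) + (1)·1 = 0 ⇒ exp(D) = -1
Π_1 = D^-1 · ℓ

["0", "-1", "1"]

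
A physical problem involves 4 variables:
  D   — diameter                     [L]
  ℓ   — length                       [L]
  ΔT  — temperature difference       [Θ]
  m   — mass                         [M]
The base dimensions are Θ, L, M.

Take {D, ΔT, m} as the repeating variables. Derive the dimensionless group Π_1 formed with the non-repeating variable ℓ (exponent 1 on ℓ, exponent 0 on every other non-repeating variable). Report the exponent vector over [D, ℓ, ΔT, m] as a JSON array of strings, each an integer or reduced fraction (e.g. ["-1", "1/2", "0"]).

Dimensional matrix (Θ×L×M by D×ℓ×ΔT×m):
  Θ: [ 0  0  1  0]
  L: [ 1  1  0  0]
  M: [ 0  0  0  1]
Echelon form has 3 nonzero rows (pivots: D,ΔT,m)
Repeat: D,ΔT,m; free: ℓ
RREF:
  r0: [   1    1    0    0]
  r1: [   0    0    1    0]
  r2: [   0    0    0    1]
Fix exponent of ℓ at 1; solve each RREF row for its pivot's exponent:
  r0: exp(D) + (1)·1 = 0 ⇒ exp(D) = -1
  r1: exp(ΔT) + (0)·1 = 0 ⇒ exp(ΔT) = 0
  r2: exp(m) + (0)·1 = 0 ⇒ exp(m) = 0
Π_1 = D^-1 · ℓ

["-1", "1", "0", "0"]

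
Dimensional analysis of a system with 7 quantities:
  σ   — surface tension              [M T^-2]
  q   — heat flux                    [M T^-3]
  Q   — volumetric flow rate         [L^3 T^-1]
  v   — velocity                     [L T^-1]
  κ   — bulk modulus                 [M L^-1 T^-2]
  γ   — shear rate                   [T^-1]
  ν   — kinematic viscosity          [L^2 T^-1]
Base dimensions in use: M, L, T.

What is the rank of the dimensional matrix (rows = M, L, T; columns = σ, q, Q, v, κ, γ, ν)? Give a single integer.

Exponent matrix [M,L,T] × [σ,q,Q,v,κ,γ,ν]:
  M: [ 1  1  0  0  1  0  0]
  L: [ 0  0  3  1 -1  0  2]
  T: [-2 -3 -1 -1 -2 -1 -1]
RREF → pivots at {σ,q,Q} ⇒ r = 3

3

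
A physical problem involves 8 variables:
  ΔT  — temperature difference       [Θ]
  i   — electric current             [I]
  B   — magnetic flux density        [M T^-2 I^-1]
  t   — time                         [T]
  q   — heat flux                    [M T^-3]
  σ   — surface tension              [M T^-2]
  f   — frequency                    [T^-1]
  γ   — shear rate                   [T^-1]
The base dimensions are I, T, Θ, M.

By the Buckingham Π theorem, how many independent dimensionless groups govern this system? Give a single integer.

Write exponents as rows I,T,Θ,M / cols ΔT,i,B,t,q,σ,f,γ:
  I: [ 0  1 -1  0  0  0  0  0]
  T: [ 0  0 -2  1 -3 -2 -1 -1]
  Θ: [ 1  0  0  0  0  0  0  0]
  M: [ 0  0  1  0  1  1  0  0]
RREF → pivots at {ΔT,i,B,t} ⇒ r = 4
Π count = n − r = 8 − 4 = 4

4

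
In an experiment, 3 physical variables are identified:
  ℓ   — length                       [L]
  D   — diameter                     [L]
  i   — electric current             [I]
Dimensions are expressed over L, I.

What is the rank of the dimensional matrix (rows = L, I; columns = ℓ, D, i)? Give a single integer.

Dimensional matrix (L×I by ℓ×D×i):
  L: [ 1  1  0]
  I: [ 0  0  1]
Row reduction gives pivot columns ℓ,i; rank = 2

2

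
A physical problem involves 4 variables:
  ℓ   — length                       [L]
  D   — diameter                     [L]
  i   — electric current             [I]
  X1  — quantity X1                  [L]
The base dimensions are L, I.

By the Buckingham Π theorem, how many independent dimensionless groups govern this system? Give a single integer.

Dimensional matrix (L×I by ℓ×D×i×X1):
  L: [ 1  1  0  1]
  I: [ 0  0  1  0]
Row reduction gives pivot columns ℓ,i; rank = 2
4 vars − rank 2 = 2 Π groups

2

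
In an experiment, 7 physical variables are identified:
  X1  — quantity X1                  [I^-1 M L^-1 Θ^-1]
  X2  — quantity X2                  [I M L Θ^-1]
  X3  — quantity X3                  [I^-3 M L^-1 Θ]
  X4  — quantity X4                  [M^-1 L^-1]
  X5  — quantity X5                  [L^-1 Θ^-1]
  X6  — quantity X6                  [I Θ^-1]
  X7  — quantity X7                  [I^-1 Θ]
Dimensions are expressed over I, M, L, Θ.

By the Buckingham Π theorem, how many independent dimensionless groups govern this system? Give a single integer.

Write exponents as rows I,M,L,Θ / cols X1,X2,X3,X4,X5,X6,X7:
  I: [-1  1 -3  0  0  1 -1]
  M: [ 1  1  1 -1  0  0  0]
  L: [-1  1 -1 -1 -1  0  0]
  Θ: [-1 -1  1  0 -1 -1  1]
RREF → pivots at {X1,X2,X3} ⇒ r = 3
7 vars − rank 3 = 4 Π groups

4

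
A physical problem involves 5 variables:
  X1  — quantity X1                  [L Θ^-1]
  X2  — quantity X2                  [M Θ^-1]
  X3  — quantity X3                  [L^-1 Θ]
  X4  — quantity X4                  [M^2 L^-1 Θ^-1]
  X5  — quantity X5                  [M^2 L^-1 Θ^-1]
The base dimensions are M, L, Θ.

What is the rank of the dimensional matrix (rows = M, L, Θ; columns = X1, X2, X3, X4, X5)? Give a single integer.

2

Dimensional matrix (M×L×Θ by X1×X2×X3×X4×X5):
  M: [ 0  1  0  2  2]
  L: [ 1  0 -1 -1 -1]
  Θ: [-1 -1  1 -1 -1]
Echelon form has 2 nonzero rows (pivots: X1,X2)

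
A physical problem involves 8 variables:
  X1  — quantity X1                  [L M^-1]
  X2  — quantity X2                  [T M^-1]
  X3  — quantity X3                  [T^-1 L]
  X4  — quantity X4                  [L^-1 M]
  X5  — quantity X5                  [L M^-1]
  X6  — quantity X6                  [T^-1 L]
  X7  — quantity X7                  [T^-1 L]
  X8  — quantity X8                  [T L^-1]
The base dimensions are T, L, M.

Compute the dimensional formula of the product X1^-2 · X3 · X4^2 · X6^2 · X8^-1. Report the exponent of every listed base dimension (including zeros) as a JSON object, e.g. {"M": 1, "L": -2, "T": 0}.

{"T": -4, "L": 0, "M": 4}

Exponent matrix [T,L,M] × [X1,X2,X3,X4,X5,X6,X7,X8]:
  T: [ 0  1 -1  0  0 -1 -1  1]
  L: [ 1  0  1 -1  1  1  1 -1]
  M: [-1 -1  0  1 -1  0  0  0]
  [T]: (-2)·0+(1)·-1+(2)·0+(2)·-1+(-1)·1 = -4
  [L]: (-2)·1+(1)·1+(2)·-1+(2)·1+(-1)·-1 = 0
  [M]: (-2)·-1+(1)·0+(2)·1+(2)·0+(-1)·0 = 4
⇒ T^-4 M^4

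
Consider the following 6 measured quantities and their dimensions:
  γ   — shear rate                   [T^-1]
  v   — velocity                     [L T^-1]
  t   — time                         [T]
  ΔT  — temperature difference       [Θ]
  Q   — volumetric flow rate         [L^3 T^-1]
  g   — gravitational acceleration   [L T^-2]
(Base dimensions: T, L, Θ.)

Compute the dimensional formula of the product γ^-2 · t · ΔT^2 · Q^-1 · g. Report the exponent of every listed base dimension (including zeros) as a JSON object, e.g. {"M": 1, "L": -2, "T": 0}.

{"T": 2, "L": -2, "Θ": 2}

Write exponents as rows T,L,Θ / cols γ,v,t,ΔT,Q,g:
  T: [-1 -1  1  0 -1 -2]
  L: [ 0  1  0  0  3  1]
  Θ: [ 0  0  0  1  0  0]
  [T]: (-2)·-1+(1)·1+(2)·0+(-1)·-1+(1)·-2 = 2
  [L]: (-2)·0+(1)·0+(2)·0+(-1)·3+(1)·1 = -2
  [Θ]: (-2)·0+(1)·0+(2)·1+(-1)·0+(1)·0 = 2
⇒ T^2 L^-2 Θ^2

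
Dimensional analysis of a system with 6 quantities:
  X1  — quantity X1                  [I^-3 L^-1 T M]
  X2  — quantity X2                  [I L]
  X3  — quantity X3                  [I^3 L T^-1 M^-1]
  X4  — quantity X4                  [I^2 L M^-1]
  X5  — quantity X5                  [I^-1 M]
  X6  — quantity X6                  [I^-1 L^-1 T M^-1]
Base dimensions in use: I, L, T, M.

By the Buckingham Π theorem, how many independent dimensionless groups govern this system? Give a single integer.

3

Dimensional matrix (I×L×T×M by X1×X2×X3×X4×X5×X6):
  I: [-3  1  3  2 -1 -1]
  L: [-1  1  1  1  0 -1]
  T: [ 1  0 -1  0  0  1]
  M: [ 1  0 -1 -1  1 -1]
Echelon form has 3 nonzero rows (pivots: X1,X2,X4)
6 vars − rank 3 = 3 Π groups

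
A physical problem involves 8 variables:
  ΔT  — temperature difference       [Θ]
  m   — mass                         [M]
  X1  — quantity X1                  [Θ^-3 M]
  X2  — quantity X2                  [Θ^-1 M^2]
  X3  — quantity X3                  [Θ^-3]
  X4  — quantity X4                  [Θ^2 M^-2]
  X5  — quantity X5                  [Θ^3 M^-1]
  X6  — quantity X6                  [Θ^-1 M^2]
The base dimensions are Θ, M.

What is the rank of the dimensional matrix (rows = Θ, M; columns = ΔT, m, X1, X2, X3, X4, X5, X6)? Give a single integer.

Exponent matrix [Θ,M] × [ΔT,m,X1,X2,X3,X4,X5,X6]:
  Θ: [ 1  0 -3 -1 -3  2  3 -1]
  M: [ 0  1  1  2  0 -2 -1  2]
RREF → pivots at {ΔT,m} ⇒ r = 2

2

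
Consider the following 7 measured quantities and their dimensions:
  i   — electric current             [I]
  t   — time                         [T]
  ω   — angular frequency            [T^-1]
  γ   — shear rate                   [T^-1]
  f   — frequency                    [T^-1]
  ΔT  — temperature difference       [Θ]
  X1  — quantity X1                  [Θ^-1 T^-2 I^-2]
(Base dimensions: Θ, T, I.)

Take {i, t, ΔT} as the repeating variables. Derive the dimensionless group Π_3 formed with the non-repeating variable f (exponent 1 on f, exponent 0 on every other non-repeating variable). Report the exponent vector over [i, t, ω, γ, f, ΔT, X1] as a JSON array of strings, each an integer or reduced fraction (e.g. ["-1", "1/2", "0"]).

["0", "1", "0", "0", "1", "0", "0"]

Dimensional matrix (Θ×T×I by i×t×ω×γ×f×ΔT×X1):
  Θ: [ 0  0  0  0  0  1 -1]
  T: [ 0  1 -1 -1 -1  0 -2]
  I: [ 1  0  0  0  0  0 -2]
RREF → pivots at {i,t,ΔT} ⇒ r = 3
Pivot set = {i,t,ΔT}, free = {ω,γ,f,X1}
RREF:
  r0: [   1    0    0    0    0    0   -2]
  r1: [   0    1   -1   -1   -1    0   -2]
  r2: [   0    0    0    0    0    1   -1]
Fix exponent of f at 1, ω at 0, γ at 0, X1 at 0; solve each RREF row for its pivot's exponent:
  r0: exp(i) + (0)·1 = 0 ⇒ exp(i) = 0
  r1: exp(t) + (-1)·1 = 0 ⇒ exp(t) = 1
  r2: exp(ΔT) + (0)·1 = 0 ⇒ exp(ΔT) = 0
Π_3 = t · f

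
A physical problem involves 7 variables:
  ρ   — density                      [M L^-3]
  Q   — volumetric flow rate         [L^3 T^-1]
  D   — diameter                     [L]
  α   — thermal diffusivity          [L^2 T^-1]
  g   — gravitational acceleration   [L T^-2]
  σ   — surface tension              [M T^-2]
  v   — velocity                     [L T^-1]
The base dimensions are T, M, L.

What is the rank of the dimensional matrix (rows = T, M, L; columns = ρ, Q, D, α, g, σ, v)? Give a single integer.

3

Write exponents as rows T,M,L / cols ρ,Q,D,α,g,σ,v:
  T: [ 0 -1  0 -1 -2 -2 -1]
  M: [ 1  0  0  0  0  1  0]
  L: [-3  3  1  2  1  0  1]
Echelon form has 3 nonzero rows (pivots: ρ,Q,D)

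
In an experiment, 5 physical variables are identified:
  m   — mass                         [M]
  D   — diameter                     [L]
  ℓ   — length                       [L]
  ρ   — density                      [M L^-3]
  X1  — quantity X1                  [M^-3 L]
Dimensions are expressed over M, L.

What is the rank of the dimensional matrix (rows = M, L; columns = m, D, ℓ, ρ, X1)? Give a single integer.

Write exponents as rows M,L / cols m,D,ℓ,ρ,X1:
  M: [ 1  0  0  1 -3]
  L: [ 0  1  1 -3  1]
Echelon form has 2 nonzero rows (pivots: m,D)

2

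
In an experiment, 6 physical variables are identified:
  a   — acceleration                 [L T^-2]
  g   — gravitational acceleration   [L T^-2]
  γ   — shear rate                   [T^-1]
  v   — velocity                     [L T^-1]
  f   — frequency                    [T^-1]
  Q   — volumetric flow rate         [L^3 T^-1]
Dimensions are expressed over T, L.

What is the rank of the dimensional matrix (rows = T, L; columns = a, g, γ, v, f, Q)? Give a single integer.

Exponent matrix [T,L] × [a,g,γ,v,f,Q]:
  T: [-2 -2 -1 -1 -1 -1]
  L: [ 1  1  0  1  0  3]
Echelon form has 2 nonzero rows (pivots: a,γ)

2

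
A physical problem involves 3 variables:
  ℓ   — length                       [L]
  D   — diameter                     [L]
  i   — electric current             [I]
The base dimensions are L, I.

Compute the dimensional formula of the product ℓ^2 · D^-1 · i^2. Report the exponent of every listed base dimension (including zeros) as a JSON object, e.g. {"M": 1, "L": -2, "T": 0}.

Dimensional matrix (L×I by ℓ×D×i):
  L: [ 1  1  0]
  I: [ 0  0  1]
  [L]: (2)·1+(-1)·1+(2)·0 = 1
  [I]: (2)·0+(-1)·0+(2)·1 = 2
⇒ L I^2

{"L": 1, "I": 2}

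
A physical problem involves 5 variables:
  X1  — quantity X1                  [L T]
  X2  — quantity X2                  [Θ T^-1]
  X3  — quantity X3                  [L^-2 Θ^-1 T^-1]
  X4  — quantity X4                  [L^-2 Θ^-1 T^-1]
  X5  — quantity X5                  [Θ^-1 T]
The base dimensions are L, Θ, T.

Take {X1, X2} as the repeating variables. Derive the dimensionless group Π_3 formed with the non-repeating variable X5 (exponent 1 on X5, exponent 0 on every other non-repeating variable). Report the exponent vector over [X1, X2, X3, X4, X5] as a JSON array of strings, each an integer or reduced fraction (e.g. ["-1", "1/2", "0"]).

["0", "1", "0", "0", "1"]

Dimensional matrix (L×Θ×T by X1×X2×X3×X4×X5):
  L: [ 1  0 -2 -2  0]
  Θ: [ 0  1 -1 -1 -1]
  T: [ 1 -1 -1 -1  1]
Echelon form has 2 nonzero rows (pivots: X1,X2)
Pivot set = {X1,X2}, free = {X3,X4,X5}
RREF:
  r0: [   1    0   -2   -2    0]
  r1: [   0    1   -1   -1   -1]
  r2: [   0    0    0    0    0]
Fix exponent of X5 at 1, X3 at 0, X4 at 0; solve each RREF row for its pivot's exponent:
  r0: exp(X1) + (0)·1 = 0 ⇒ exp(X1) = 0
  r1: exp(X2) + (-1)·1 = 0 ⇒ exp(X2) = 1
Π_3 = X2 · X5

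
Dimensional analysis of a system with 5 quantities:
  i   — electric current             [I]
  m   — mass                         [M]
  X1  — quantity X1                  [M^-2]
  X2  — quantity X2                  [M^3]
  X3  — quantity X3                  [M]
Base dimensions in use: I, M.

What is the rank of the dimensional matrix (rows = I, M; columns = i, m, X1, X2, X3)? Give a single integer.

2

Exponent matrix [I,M] × [i,m,X1,X2,X3]:
  I: [ 1  0  0  0  0]
  M: [ 0  1 -2  3  1]
RREF → pivots at {i,m} ⇒ r = 2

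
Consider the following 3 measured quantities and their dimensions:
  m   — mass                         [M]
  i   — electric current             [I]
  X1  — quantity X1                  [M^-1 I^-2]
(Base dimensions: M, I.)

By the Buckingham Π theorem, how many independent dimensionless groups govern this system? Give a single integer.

1

Exponent matrix [M,I] × [m,i,X1]:
  M: [ 1  0 -1]
  I: [ 0  1 -2]
Row reduction gives pivot columns m,i; rank = 2
n=3, r=2 ⇒ 1 dimensionless group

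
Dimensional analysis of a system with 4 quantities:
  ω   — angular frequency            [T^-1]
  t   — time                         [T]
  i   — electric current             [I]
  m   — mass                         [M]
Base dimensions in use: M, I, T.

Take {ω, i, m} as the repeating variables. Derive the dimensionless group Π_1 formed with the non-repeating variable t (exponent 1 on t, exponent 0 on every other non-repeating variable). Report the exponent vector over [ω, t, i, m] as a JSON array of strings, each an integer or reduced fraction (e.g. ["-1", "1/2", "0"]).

Write exponents as rows M,I,T / cols ω,t,i,m:
  M: [ 0  0  0  1]
  I: [ 0  0  1  0]
  T: [-1  1  0  0]
Row reduction gives pivot columns ω,i,m; rank = 3
Repeat: ω,i,m; free: t
RREF:
  r0: [   1   -1    0    0]
  r1: [   0    0    1    0]
  r2: [   0    0    0    1]
Fix exponent of t at 1; solve each RREF row for its pivot's exponent:
  r0: exp(ω) + (-1)·1 = 0 ⇒ exp(ω) = 1
  r1: exp(i) + (0)·1 = 0 ⇒ exp(i) = 0
  r2: exp(m) + (0)·1 = 0 ⇒ exp(m) = 0
Π_1 = ω · t

["1", "1", "0", "0"]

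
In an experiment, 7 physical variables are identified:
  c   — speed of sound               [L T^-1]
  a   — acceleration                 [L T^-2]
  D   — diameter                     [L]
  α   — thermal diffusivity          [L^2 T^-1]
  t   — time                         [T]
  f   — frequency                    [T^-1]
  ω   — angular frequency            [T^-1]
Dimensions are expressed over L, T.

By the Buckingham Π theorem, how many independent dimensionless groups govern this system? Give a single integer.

Write exponents as rows L,T / cols c,a,D,α,t,f,ω:
  L: [ 1  1  1  2  0  0  0]
  T: [-1 -2  0 -1  1 -1 -1]
Echelon form has 2 nonzero rows (pivots: c,a)
7 vars − rank 2 = 5 Π groups

5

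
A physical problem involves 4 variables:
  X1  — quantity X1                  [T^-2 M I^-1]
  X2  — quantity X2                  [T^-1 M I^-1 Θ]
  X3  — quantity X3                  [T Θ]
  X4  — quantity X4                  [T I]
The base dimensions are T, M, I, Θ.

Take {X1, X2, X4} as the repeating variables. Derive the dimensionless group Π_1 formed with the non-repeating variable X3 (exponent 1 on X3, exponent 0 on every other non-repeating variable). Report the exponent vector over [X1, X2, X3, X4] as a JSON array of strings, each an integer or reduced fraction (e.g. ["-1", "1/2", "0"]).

["1", "-1", "1", "0"]

Write exponents as rows T,M,I,Θ / cols X1,X2,X3,X4:
  T: [-2 -1  1  1]
  M: [ 1  1  0  0]
  I: [-1 -1  0  1]
  Θ: [ 0  1  1  0]
Row reduction gives pivot columns X1,X2,X4; rank = 3
Repeat: X1,X2,X4; free: X3
RREF:
  r0: [   1    0   -1    0]
  r1: [   0    1    1    0]
  r2: [   0    0    0    1]
  r3: [   0    0    0    0]
Fix exponent of X3 at 1; solve each RREF row for its pivot's exponent:
  r0: exp(X1) + (-1)·1 = 0 ⇒ exp(X1) = 1
  r1: exp(X2) + (1)·1 = 0 ⇒ exp(X2) = -1
  r2: exp(X4) + (0)·1 = 0 ⇒ exp(X4) = 0
Π_1 = X1 · X2^-1 · X3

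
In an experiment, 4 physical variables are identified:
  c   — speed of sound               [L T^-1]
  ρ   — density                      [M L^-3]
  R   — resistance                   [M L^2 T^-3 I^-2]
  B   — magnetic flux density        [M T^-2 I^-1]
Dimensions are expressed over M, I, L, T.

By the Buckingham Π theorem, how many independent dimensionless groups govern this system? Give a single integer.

Exponent matrix [M,I,L,T] × [c,ρ,R,B]:
  M: [ 0  1  1  1]
  I: [ 0  0 -2 -1]
  L: [ 1 -3  2  0]
  T: [-1  0 -3 -2]
RREF → pivots at {c,ρ,R} ⇒ r = 3
Π count = n − r = 4 − 3 = 1

1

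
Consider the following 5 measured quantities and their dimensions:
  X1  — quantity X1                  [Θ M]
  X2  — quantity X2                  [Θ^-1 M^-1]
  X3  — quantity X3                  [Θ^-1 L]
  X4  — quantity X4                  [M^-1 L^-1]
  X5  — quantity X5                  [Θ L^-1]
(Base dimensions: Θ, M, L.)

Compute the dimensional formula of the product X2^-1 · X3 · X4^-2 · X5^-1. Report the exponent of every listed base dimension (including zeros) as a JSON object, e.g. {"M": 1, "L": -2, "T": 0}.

Exponent matrix [Θ,M,L] × [X1,X2,X3,X4,X5]:
  Θ: [ 1 -1 -1  0  1]
  M: [ 1 -1  0 -1  0]
  L: [ 0  0  1 -1 -1]
  [Θ]: (-1)·-1+(1)·-1+(-2)·0+(-1)·1 = -1
  [M]: (-1)·-1+(1)·0+(-2)·-1+(-1)·0 = 3
  [L]: (-1)·0+(1)·1+(-2)·-1+(-1)·-1 = 4
⇒ Θ^-1 M^3 L^4

{"Θ": -1, "M": 3, "L": 4}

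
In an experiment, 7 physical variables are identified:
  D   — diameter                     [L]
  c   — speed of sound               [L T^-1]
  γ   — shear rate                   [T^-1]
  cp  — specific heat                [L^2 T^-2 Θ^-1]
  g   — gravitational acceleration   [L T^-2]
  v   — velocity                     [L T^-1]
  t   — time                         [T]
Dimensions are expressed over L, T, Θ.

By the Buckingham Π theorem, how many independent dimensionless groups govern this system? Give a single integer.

4

Write exponents as rows L,T,Θ / cols D,c,γ,cp,g,v,t:
  L: [ 1  1  0  2  1  1  0]
  T: [ 0 -1 -1 -2 -2 -1  1]
  Θ: [ 0  0  0 -1  0  0  0]
Row reduction gives pivot columns D,c,cp; rank = 3
n=7, r=3 ⇒ 4 dimensionless groups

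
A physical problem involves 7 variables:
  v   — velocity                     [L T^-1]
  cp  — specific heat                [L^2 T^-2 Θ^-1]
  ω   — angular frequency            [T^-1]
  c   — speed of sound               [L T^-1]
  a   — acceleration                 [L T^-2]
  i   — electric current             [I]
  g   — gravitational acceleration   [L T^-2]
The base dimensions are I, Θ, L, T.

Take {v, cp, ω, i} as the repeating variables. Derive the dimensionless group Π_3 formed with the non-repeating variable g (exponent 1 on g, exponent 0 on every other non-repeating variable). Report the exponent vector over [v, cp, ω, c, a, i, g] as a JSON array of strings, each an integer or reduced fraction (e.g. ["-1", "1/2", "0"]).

Write exponents as rows I,Θ,L,T / cols v,cp,ω,c,a,i,g:
  I: [ 0  0  0  0  0  1  0]
  Θ: [ 0 -1  0  0  0  0  0]
  L: [ 1  2  0  1  1  0  1]
  T: [-1 -2 -1 -1 -2  0 -2]
Row reduction gives pivot columns v,cp,ω,i; rank = 4
Pivot set = {v,cp,ω,i}, free = {c,a,g}
RREF:
  r0: [   1    0    0    1    1    0    1]
  r1: [   0    1    0    0    0    0    0]
  r2: [   0    0    1    0    1    0    1]
  r3: [   0    0    0    0    0    1    0]
Fix exponent of g at 1, c at 0, a at 0; solve each RREF row for its pivot's exponent:
  r0: exp(v) + (1)·1 = 0 ⇒ exp(v) = -1
  r1: exp(cp) + (0)·1 = 0 ⇒ exp(cp) = 0
  r2: exp(ω) + (1)·1 = 0 ⇒ exp(ω) = -1
  r3: exp(i) + (0)·1 = 0 ⇒ exp(i) = 0
Π_3 = v^-1 · ω^-1 · g

["-1", "0", "-1", "0", "0", "0", "1"]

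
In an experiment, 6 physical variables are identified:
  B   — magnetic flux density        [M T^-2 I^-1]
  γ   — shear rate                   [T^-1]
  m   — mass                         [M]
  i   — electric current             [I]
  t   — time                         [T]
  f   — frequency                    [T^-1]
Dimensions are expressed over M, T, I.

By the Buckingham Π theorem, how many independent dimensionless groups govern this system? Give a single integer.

Write exponents as rows M,T,I / cols B,γ,m,i,t,f:
  M: [ 1  0  1  0  0  0]
  T: [-2 -1  0  0  1 -1]
  I: [-1  0  0  1  0  0]
Row reduction gives pivot columns B,γ,m; rank = 3
6 vars − rank 3 = 3 Π groups

3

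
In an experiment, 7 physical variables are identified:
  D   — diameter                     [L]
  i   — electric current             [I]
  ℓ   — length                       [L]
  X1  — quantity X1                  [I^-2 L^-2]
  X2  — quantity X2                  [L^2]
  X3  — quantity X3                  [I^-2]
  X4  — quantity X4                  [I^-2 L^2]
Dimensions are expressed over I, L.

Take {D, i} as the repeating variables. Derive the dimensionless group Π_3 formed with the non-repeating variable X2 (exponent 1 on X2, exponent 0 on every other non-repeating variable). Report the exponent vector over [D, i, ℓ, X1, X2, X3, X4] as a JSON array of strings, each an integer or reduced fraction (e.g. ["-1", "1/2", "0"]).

["-2", "0", "0", "0", "1", "0", "0"]

Exponent matrix [I,L] × [D,i,ℓ,X1,X2,X3,X4]:
  I: [ 0  1  0 -2  0 -2 -2]
  L: [ 1  0  1 -2  2  0  2]
Row reduction gives pivot columns D,i; rank = 2
Repeat: D,i; free: ℓ,X1,X2,X3,X4
RREF:
  r0: [   1    0    1   -2    2    0    2]
  r1: [   0    1    0   -2    0   -2   -2]
Fix exponent of X2 at 1, ℓ at 0, X1 at 0, X3 at 0, X4 at 0; solve each RREF row for its pivot's exponent:
  r0: exp(D) + (2)·1 = 0 ⇒ exp(D) = -2
  r1: exp(i) + (0)·1 = 0 ⇒ exp(i) = 0
Π_3 = D^-2 · X2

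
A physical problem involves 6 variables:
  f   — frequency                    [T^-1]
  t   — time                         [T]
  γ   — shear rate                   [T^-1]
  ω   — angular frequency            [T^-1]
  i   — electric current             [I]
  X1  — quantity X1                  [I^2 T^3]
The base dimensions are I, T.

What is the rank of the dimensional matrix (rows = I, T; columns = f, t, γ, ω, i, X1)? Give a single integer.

2

Write exponents as rows I,T / cols f,t,γ,ω,i,X1:
  I: [ 0  0  0  0  1  2]
  T: [-1  1 -1 -1  0  3]
RREF → pivots at {f,i} ⇒ r = 2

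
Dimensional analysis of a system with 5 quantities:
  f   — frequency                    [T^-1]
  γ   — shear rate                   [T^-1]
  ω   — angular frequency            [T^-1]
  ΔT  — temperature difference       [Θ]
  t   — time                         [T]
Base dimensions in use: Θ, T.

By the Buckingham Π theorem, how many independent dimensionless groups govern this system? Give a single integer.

Write exponents as rows Θ,T / cols f,γ,ω,ΔT,t:
  Θ: [ 0  0  0  1  0]
  T: [-1 -1 -1  0  1]
RREF → pivots at {f,ΔT} ⇒ r = 2
n=5, r=2 ⇒ 3 dimensionless groups

3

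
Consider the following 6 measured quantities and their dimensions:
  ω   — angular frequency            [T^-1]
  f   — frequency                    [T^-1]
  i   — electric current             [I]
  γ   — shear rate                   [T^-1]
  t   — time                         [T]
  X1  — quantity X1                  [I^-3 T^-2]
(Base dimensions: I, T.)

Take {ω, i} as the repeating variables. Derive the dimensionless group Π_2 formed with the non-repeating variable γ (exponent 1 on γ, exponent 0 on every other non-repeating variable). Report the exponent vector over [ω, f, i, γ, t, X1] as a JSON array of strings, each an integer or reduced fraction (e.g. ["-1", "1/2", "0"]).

Exponent matrix [I,T] × [ω,f,i,γ,t,X1]:
  I: [ 0  0  1  0  0 -3]
  T: [-1 -1  0 -1  1 -2]
RREF → pivots at {ω,i} ⇒ r = 2
Repeat: ω,i; free: f,γ,t,X1
RREF:
  r0: [   1    1    0    1   -1    2]
  r1: [   0    0    1    0    0   -3]
Fix exponent of γ at 1, f at 0, t at 0, X1 at 0; solve each RREF row for its pivot's exponent:
  r0: exp(ω) + (1)·1 = 0 ⇒ exp(ω) = -1
  r1: exp(i) + (0)·1 = 0 ⇒ exp(i) = 0
Π_2 = ω^-1 · γ

["-1", "0", "0", "1", "0", "0"]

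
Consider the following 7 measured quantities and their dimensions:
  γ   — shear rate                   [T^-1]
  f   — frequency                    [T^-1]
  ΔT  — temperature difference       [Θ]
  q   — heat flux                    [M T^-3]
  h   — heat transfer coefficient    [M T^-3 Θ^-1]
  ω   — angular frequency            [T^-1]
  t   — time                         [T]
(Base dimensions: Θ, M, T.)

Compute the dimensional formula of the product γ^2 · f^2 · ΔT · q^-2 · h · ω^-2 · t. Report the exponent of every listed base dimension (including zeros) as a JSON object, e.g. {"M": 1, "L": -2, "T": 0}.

{"Θ": 0, "M": -1, "T": 2}

Dimensional matrix (Θ×M×T by γ×f×ΔT×q×h×ω×t):
  Θ: [ 0  0  1  0 -1  0  0]
  M: [ 0  0  0  1  1  0  0]
  T: [-1 -1  0 -3 -3 -1  1]
  [Θ]: (2)·0+(2)·0+(1)·1+(-2)·0+(1)·-1+(-2)·0+(1)·0 = 0
  [M]: (2)·0+(2)·0+(1)·0+(-2)·1+(1)·1+(-2)·0+(1)·0 = -1
  [T]: (2)·-1+(2)·-1+(1)·0+(-2)·-3+(1)·-3+(-2)·-1+(1)·1 = 2
⇒ M^-1 T^2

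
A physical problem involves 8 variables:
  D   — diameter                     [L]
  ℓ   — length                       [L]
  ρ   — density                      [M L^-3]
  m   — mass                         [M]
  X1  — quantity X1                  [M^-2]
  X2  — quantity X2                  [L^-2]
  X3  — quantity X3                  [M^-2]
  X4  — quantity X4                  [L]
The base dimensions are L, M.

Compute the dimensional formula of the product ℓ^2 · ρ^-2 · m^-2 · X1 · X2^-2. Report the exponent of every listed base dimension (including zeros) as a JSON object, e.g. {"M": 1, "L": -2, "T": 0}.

{"L": 12, "M": -6}

Write exponents as rows L,M / cols D,ℓ,ρ,m,X1,X2,X3,X4:
  L: [ 1  1 -3  0  0 -2  0  1]
  M: [ 0  0  1  1 -2  0 -2  0]
  [L]: (2)·1+(-2)·-3+(-2)·0+(1)·0+(-2)·-2 = 12
  [M]: (2)·0+(-2)·1+(-2)·1+(1)·-2+(-2)·0 = -6
⇒ L^12 M^-6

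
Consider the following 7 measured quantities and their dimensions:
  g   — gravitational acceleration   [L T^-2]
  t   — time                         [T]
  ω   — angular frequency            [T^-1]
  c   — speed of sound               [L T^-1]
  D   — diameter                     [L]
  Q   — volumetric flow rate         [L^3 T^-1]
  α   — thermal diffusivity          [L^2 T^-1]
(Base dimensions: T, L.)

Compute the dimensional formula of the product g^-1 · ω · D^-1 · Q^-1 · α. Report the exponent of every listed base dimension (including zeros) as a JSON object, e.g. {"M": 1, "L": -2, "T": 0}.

Write exponents as rows T,L / cols g,t,ω,c,D,Q,α:
  T: [-2  1 -1 -1  0 -1 -1]
  L: [ 1  0  0  1  1  3  2]
  [T]: (-1)·-2+(1)·-1+(-1)·0+(-1)·-1+(1)·-1 = 1
  [L]: (-1)·1+(1)·0+(-1)·1+(-1)·3+(1)·2 = -3
⇒ T L^-3

{"T": 1, "L": -3}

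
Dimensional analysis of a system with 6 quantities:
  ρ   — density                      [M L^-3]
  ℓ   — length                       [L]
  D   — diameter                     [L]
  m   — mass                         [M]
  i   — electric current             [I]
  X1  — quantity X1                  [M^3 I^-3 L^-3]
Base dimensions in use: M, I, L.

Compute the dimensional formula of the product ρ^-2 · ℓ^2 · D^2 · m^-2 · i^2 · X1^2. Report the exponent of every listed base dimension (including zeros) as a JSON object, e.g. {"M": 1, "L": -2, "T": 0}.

{"M": 2, "I": -4, "L": 4}

Exponent matrix [M,I,L] × [ρ,ℓ,D,m,i,X1]:
  M: [ 1  0  0  1  0  3]
  I: [ 0  0  0  0  1 -3]
  L: [-3  1  1  0  0 -3]
  [M]: (-2)·1+(2)·0+(2)·0+(-2)·1+(2)·0+(2)·3 = 2
  [I]: (-2)·0+(2)·0+(2)·0+(-2)·0+(2)·1+(2)·-3 = -4
  [L]: (-2)·-3+(2)·1+(2)·1+(-2)·0+(2)·0+(2)·-3 = 4
⇒ M^2 I^-4 L^4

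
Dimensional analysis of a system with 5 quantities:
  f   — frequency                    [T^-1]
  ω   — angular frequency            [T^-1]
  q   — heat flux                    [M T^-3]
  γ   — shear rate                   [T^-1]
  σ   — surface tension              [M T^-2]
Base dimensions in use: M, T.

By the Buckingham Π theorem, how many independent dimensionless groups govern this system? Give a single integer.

3

Exponent matrix [M,T] × [f,ω,q,γ,σ]:
  M: [ 0  0  1  0  1]
  T: [-1 -1 -3 -1 -2]
Echelon form has 2 nonzero rows (pivots: f,q)
n=5, r=2 ⇒ 3 dimensionless groups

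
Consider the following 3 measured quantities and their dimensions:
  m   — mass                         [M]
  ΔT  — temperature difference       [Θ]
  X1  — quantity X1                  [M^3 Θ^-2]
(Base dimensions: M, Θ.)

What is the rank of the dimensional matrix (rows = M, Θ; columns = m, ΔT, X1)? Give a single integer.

2

Write exponents as rows M,Θ / cols m,ΔT,X1:
  M: [ 1  0  3]
  Θ: [ 0  1 -2]
Echelon form has 2 nonzero rows (pivots: m,ΔT)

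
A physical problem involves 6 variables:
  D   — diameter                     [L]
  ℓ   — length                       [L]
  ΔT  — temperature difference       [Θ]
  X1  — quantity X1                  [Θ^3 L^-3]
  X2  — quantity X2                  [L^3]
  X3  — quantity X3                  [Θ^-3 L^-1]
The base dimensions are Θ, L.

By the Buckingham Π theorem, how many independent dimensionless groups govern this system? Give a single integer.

4

Dimensional matrix (Θ×L by D×ℓ×ΔT×X1×X2×X3):
  Θ: [ 0  0  1  3  0 -3]
  L: [ 1  1  0 -3  3 -1]
Echelon form has 2 nonzero rows (pivots: D,ΔT)
n=6, r=2 ⇒ 4 dimensionless groups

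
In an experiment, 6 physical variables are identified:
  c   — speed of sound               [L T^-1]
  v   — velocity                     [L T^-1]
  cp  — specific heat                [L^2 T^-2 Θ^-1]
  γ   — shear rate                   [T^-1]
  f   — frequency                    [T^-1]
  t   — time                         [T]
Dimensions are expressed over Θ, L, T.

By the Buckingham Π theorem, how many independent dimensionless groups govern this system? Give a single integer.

3

Exponent matrix [Θ,L,T] × [c,v,cp,γ,f,t]:
  Θ: [ 0  0 -1  0  0  0]
  L: [ 1  1  2  0  0  0]
  T: [-1 -1 -2 -1 -1  1]
Echelon form has 3 nonzero rows (pivots: c,cp,γ)
6 vars − rank 3 = 3 Π groups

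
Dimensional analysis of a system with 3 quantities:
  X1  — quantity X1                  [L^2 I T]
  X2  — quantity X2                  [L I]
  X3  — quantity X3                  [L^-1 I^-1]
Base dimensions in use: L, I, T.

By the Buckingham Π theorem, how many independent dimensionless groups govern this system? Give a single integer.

1

Exponent matrix [L,I,T] × [X1,X2,X3]:
  L: [ 2  1 -1]
  I: [ 1  1 -1]
  T: [ 1  0  0]
Echelon form has 2 nonzero rows (pivots: X1,X2)
n=3, r=2 ⇒ 1 dimensionless group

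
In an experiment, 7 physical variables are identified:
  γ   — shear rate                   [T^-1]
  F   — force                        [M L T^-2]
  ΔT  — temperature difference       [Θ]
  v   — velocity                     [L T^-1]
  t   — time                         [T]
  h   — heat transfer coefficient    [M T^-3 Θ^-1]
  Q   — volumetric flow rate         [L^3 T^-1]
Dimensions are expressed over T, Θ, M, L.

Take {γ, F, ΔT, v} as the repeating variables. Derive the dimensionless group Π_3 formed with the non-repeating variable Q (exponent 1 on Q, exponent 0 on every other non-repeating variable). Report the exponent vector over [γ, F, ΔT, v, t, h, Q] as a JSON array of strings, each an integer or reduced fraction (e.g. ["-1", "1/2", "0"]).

["2", "0", "0", "-3", "0", "0", "1"]

Dimensional matrix (T×Θ×M×L by γ×F×ΔT×v×t×h×Q):
  T: [-1 -2  0 -1  1 -3 -1]
  Θ: [ 0  0  1  0  0 -1  0]
  M: [ 0  1  0  0  0  1  0]
  L: [ 0  1  0  1  0  0  3]
Echelon form has 4 nonzero rows (pivots: γ,F,ΔT,v)
Pivot set = {γ,F,ΔT,v}, free = {t,h,Q}
RREF:
  r0: [   1    0    0    0   -1    2   -2]
  r1: [   0    1    0    0    0    1    0]
  r2: [   0    0    1    0    0   -1    0]
  r3: [   0    0    0    1    0   -1    3]
Fix exponent of Q at 1, t at 0, h at 0; solve each RREF row for its pivot's exponent:
  r0: exp(γ) + (-2)·1 = 0 ⇒ exp(γ) = 2
  r1: exp(F) + (0)·1 = 0 ⇒ exp(F) = 0
  r2: exp(ΔT) + (0)·1 = 0 ⇒ exp(ΔT) = 0
  r3: exp(v) + (3)·1 = 0 ⇒ exp(v) = -3
Π_3 = γ^2 · v^-3 · Q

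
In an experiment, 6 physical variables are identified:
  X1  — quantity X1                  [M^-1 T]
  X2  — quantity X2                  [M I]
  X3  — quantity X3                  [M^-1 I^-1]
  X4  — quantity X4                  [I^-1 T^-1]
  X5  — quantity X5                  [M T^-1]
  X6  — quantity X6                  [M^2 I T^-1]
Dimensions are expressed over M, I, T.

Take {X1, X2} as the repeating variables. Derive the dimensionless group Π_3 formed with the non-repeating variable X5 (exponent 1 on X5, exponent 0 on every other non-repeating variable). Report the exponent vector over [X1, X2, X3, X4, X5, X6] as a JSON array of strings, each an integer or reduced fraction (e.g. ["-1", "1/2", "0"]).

["1", "0", "0", "0", "1", "0"]

Dimensional matrix (M×I×T by X1×X2×X3×X4×X5×X6):
  M: [-1  1 -1  0  1  2]
  I: [ 0  1 -1 -1  0  1]
  T: [ 1  0  0 -1 -1 -1]
RREF → pivots at {X1,X2} ⇒ r = 2
Repeat: X1,X2; free: X3,X4,X5,X6
RREF:
  r0: [   1    0    0   -1   -1   -1]
  r1: [   0    1   -1   -1    0    1]
  r2: [   0    0    0    0    0    0]
Fix exponent of X5 at 1, X3 at 0, X4 at 0, X6 at 0; solve each RREF row for its pivot's exponent:
  r0: exp(X1) + (-1)·1 = 0 ⇒ exp(X1) = 1
  r1: exp(X2) + (0)·1 = 0 ⇒ exp(X2) = 0
Π_3 = X1 · X5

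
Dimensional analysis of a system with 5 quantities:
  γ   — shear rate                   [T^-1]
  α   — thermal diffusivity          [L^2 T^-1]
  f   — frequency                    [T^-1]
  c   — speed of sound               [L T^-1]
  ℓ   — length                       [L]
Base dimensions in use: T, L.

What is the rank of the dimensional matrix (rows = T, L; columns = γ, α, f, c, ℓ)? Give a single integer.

Dimensional matrix (T×L by γ×α×f×c×ℓ):
  T: [-1 -1 -1 -1  0]
  L: [ 0  2  0  1  1]
Row reduction gives pivot columns γ,α; rank = 2

2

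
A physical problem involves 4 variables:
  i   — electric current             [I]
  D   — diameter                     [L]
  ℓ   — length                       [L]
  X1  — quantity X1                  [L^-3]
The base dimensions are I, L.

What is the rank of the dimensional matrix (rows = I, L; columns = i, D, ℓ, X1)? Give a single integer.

Exponent matrix [I,L] × [i,D,ℓ,X1]:
  I: [ 1  0  0  0]
  L: [ 0  1  1 -3]
Echelon form has 2 nonzero rows (pivots: i,D)

2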